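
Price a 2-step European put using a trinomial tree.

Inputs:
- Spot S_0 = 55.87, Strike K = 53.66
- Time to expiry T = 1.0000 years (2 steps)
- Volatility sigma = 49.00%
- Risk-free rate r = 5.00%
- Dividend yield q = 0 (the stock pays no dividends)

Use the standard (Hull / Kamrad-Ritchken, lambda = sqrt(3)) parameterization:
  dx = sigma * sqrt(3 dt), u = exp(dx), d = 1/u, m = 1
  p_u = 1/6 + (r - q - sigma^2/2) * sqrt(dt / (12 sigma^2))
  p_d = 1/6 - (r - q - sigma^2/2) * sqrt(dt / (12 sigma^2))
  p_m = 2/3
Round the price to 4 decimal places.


dt = T/N = 0.500000; dx = sigma*sqrt(3*dt) = 0.600125
u = exp(dx) = 1.822347; d = 1/u = 0.548743
p_u = 0.137485, p_m = 0.666667, p_d = 0.195848
Discount per step: exp(-r*dt) = 0.975310
Stock lattice S(k, j) with j the centered position index:
  k=0: S(0,+0) = 55.8700
  k=1: S(1,-1) = 30.6583; S(1,+0) = 55.8700; S(1,+1) = 101.8145
  k=2: S(2,-2) = 16.8235; S(2,-1) = 30.6583; S(2,+0) = 55.8700; S(2,+1) = 101.8145; S(2,+2) = 185.5413
Terminal payoffs V(N, j) = max(K - S_T, 0):
  V(2,-2) = 36.836485; V(2,-1) = 23.001726; V(2,+0) = 0.000000; V(2,+1) = 0.000000; V(2,+2) = 0.000000
Backward induction: V(k, j) = exp(-r*dt) * [p_u * V(k+1, j+1) + p_m * V(k+1, j) + p_d * V(k+1, j-1)]
  V(1,-1) = exp(-r*dt) * [p_u*0.000000 + p_m*23.001726 + p_d*36.836485] = 21.992106
  V(1,+0) = exp(-r*dt) * [p_u*0.000000 + p_m*0.000000 + p_d*23.001726] = 4.393619
  V(1,+1) = exp(-r*dt) * [p_u*0.000000 + p_m*0.000000 + p_d*0.000000] = 0.000000
  V(0,+0) = exp(-r*dt) * [p_u*0.000000 + p_m*4.393619 + p_d*21.992106] = 7.057529

Answer: Price = V(0,0) = 7.0575


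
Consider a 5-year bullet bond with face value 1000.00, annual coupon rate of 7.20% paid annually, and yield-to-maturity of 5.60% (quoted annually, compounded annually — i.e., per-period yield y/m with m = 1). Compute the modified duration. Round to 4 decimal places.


Answer: Modified duration = 4.1616

Derivation:
Coupon per period c = face * coupon_rate / m = 72.000000
Periods per year m = 1; per-period yield y/m = 0.056000
Number of cashflows N = 5
Cashflows (t years, CF_t, discount factor 1/(1+y/m)^(m*t), PV):
  t = 1.0000: CF_t = 72.000000, DF = 0.946970, PV = 68.181818
  t = 2.0000: CF_t = 72.000000, DF = 0.896752, PV = 64.566116
  t = 3.0000: CF_t = 72.000000, DF = 0.849197, PV = 61.142155
  t = 4.0000: CF_t = 72.000000, DF = 0.804163, PV = 57.899768
  t = 5.0000: CF_t = 1072.000000, DF = 0.761518, PV = 816.347739
Price P = sum_t PV_t = 1068.137596
First compute Macaulay numerator sum_t t * PV_t:
  t * PV_t at t = 1.0000: 68.181818
  t * PV_t at t = 2.0000: 129.132231
  t * PV_t at t = 3.0000: 183.426465
  t * PV_t at t = 4.0000: 231.599072
  t * PV_t at t = 5.0000: 4081.738696
Macaulay duration D = 4694.078283 / 1068.137596 = 4.394638
Modified duration = D / (1 + y/m) = 4.394638 / (1 + 0.056000) = 4.161589


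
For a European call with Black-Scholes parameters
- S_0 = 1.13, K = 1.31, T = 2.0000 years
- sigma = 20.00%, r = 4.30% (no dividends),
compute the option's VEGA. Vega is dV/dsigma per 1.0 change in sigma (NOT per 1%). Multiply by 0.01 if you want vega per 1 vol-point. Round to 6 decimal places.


Answer: Vega = 0.635642

Derivation:
d1 = -0.0771082426; d2 = -0.3599509551
phi(d1) = 0.3977580498; exp(-qT) = 1.0000000000; exp(-rT) = 0.9175942312
Vega = S * exp(-qT) * phi(d1) * sqrt(T) = 1.1300 * 1.0000000000 * 0.3977580498 * 1.4142135624 = 0.635642


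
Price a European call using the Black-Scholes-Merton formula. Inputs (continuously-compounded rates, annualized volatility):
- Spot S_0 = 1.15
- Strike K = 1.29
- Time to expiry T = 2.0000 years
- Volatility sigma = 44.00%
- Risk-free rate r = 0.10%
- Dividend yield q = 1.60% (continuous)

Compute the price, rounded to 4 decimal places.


Answer: Price = 0.2141

Derivation:
d1 = (ln(S/K) + (r - q + 0.5*sigma^2) * T) / (sigma * sqrt(T)) = 0.07829556
d2 = d1 - sigma * sqrt(T) = -0.54395841
exp(-rT) = 0.99800200; exp(-qT) = 0.96850658
C = S_0 * exp(-qT) * N(d1) - K * exp(-rT) * N(d2)
N(d1) = 0.53120353; N(d2) = 0.29323505
C = 1.1500 * 0.96850658 * 0.53120353 - 1.2900 * 0.99800200 * 0.29323505 = 0.2141


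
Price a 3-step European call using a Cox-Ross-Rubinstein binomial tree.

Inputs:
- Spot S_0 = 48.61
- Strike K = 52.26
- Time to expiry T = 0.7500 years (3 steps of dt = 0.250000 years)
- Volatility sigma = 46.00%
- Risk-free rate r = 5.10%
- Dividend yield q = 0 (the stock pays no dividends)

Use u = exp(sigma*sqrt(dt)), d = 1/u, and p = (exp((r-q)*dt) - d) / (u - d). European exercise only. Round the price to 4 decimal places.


dt = T/N = 0.250000
u = exp(sigma*sqrt(dt)) = 1.258600; d = 1/u = 0.794534
p = (exp((r-q)*dt) - d) / (u - d) = 0.470403
Discount per step: exp(-r*dt) = 0.987331
Stock lattice S(k, i) with i counting down-moves:
  k=0: S(0,0) = 48.6100
  k=1: S(1,0) = 61.1805; S(1,1) = 38.6223
  k=2: S(2,0) = 77.0018; S(2,1) = 48.6100; S(2,2) = 30.6867
  k=3: S(3,0) = 96.9145; S(3,1) = 61.1805; S(3,2) = 38.6223; S(3,3) = 24.3816
Terminal payoffs V(N, i) = max(S_T - K, 0):
  V(3,0) = 44.654512; V(3,1) = 8.920546; V(3,2) = 0.000000; V(3,3) = 0.000000
Backward induction: V(k, i) = exp(-r*dt) * [p * V(k+1, i) + (1-p) * V(k+1, i+1)].
  V(2,0) = exp(-r*dt) * [p*44.654512 + (1-p)*8.920546] = 25.403922
  V(2,1) = exp(-r*dt) * [p*8.920546 + (1-p)*0.000000] = 4.143085
  V(2,2) = exp(-r*dt) * [p*0.000000 + (1-p)*0.000000] = 0.000000
  V(1,0) = exp(-r*dt) * [p*25.403922 + (1-p)*4.143085] = 13.965043
  V(1,1) = exp(-r*dt) * [p*4.143085 + (1-p)*0.000000] = 1.924227
  V(0,0) = exp(-r*dt) * [p*13.965043 + (1-p)*1.924227] = 7.492121

Answer: Price = V(0,0) = 7.4921


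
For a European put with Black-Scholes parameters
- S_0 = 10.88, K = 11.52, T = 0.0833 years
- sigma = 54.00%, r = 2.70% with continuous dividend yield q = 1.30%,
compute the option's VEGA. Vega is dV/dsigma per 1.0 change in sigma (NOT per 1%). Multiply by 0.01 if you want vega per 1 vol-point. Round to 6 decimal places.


d1 = -0.2813353825; d2 = -0.4371887752
phi(d1) = 0.3834625439; exp(-qT) = 0.9989176861; exp(-rT) = 0.9977534273
Vega = S * exp(-qT) * phi(d1) * sqrt(T) = 10.8800 * 0.9989176861 * 0.3834625439 * 0.2886173938 = 1.202829

Answer: Vega = 1.202829


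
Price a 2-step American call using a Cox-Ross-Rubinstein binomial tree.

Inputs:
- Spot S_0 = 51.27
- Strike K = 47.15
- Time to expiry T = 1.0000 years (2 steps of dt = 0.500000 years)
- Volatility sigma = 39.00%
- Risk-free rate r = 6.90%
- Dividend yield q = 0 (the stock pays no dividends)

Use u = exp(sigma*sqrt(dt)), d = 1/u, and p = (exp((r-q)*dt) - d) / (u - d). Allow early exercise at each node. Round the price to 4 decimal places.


dt = T/N = 0.500000
u = exp(sigma*sqrt(dt)) = 1.317547; d = 1/u = 0.758986
p = (exp((r-q)*dt) - d) / (u - d) = 0.494334
Discount per step: exp(-r*dt) = 0.966088
Stock lattice S(k, i) with i counting down-moves:
  k=0: S(0,0) = 51.2700
  k=1: S(1,0) = 67.5506; S(1,1) = 38.9132
  k=2: S(2,0) = 89.0011; S(2,1) = 51.2700; S(2,2) = 29.5346
Terminal payoffs V(N, i) = max(S_T - K, 0):
  V(2,0) = 41.851131; V(2,1) = 4.120000; V(2,2) = 0.000000
Backward induction: V(k, i) = exp(-r*dt) * [p * V(k+1, i) + (1-p) * V(k+1, i+1)]; then take max(V_cont, immediate exercise) for American.
  V(1,0) = exp(-r*dt) * [p*41.851131 + (1-p)*4.120000] = 21.999567; exercise = 20.400633; V(1,0) = max -> 21.999567
  V(1,1) = exp(-r*dt) * [p*4.120000 + (1-p)*0.000000] = 1.967591; exercise = 0.000000; V(1,1) = max -> 1.967591
  V(0,0) = exp(-r*dt) * [p*21.999567 + (1-p)*1.967591] = 11.467552; exercise = 4.120000; V(0,0) = max -> 11.467552

Answer: Price = V(0,0) = 11.4676


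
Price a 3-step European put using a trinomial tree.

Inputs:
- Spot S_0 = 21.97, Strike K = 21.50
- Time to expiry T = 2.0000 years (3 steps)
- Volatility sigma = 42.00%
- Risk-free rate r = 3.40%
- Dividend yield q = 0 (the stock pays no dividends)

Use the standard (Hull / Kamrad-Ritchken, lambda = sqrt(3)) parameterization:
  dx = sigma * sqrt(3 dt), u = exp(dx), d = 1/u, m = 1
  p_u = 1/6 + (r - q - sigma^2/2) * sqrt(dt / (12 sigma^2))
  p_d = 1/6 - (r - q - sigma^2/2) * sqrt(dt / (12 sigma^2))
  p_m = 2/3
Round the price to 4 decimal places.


Answer: Price = V(0,0) = 3.6409

Derivation:
dt = T/N = 0.666667; dx = sigma*sqrt(3*dt) = 0.593970
u = exp(dx) = 1.811164; d = 1/u = 0.552131
p_u = 0.136250, p_m = 0.666667, p_d = 0.197083
Discount per step: exp(-r*dt) = 0.977588
Stock lattice S(k, j) with j the centered position index:
  k=0: S(0,+0) = 21.9700
  k=1: S(1,-1) = 12.1303; S(1,+0) = 21.9700; S(1,+1) = 39.7913
  k=2: S(2,-2) = 6.6975; S(2,-1) = 12.1303; S(2,+0) = 21.9700; S(2,+1) = 39.7913; S(2,+2) = 72.0685
  k=3: S(3,-3) = 3.6979; S(3,-2) = 6.6975; S(3,-1) = 12.1303; S(3,+0) = 21.9700; S(3,+1) = 39.7913; S(3,+2) = 72.0685; S(3,+3) = 130.5279
Terminal payoffs V(N, j) = max(K - S_T, 0):
  V(3,-3) = 17.802086; V(3,-2) = 14.802472; V(3,-1) = 9.369679; V(3,+0) = 0.000000; V(3,+1) = 0.000000; V(3,+2) = 0.000000; V(3,+3) = 0.000000
Backward induction: V(k, j) = exp(-r*dt) * [p_u * V(k+1, j+1) + p_m * V(k+1, j) + p_d * V(k+1, j-1)]
  V(2,-2) = exp(-r*dt) * [p_u*9.369679 + p_m*14.802472 + p_d*17.802086] = 14.325021
  V(2,-1) = exp(-r*dt) * [p_u*0.000000 + p_m*9.369679 + p_d*14.802472] = 8.958400
  V(2,+0) = exp(-r*dt) * [p_u*0.000000 + p_m*0.000000 + p_d*9.369679] = 1.805223
  V(2,+1) = exp(-r*dt) * [p_u*0.000000 + p_m*0.000000 + p_d*0.000000] = 0.000000
  V(2,+2) = exp(-r*dt) * [p_u*0.000000 + p_m*0.000000 + p_d*0.000000] = 0.000000
  V(1,-1) = exp(-r*dt) * [p_u*1.805223 + p_m*8.958400 + p_d*14.325021] = 8.838818
  V(1,+0) = exp(-r*dt) * [p_u*0.000000 + p_m*1.805223 + p_d*8.958400] = 2.902494
  V(1,+1) = exp(-r*dt) * [p_u*0.000000 + p_m*0.000000 + p_d*1.805223] = 0.347806
  V(0,+0) = exp(-r*dt) * [p_u*0.347806 + p_m*2.902494 + p_d*8.838818] = 3.640900


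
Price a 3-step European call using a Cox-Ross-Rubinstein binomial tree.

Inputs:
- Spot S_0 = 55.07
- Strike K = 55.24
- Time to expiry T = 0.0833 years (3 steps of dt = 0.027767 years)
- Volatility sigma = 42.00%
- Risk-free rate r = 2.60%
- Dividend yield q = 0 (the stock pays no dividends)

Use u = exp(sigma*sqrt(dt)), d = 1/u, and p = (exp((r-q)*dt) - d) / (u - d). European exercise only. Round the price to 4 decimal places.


Answer: Price = V(0,0) = 2.8633

Derivation:
dt = T/N = 0.027767
u = exp(sigma*sqrt(dt)) = 1.072493; d = 1/u = 0.932407
p = (exp((r-q)*dt) - d) / (u - d) = 0.487666
Discount per step: exp(-r*dt) = 0.999278
Stock lattice S(k, i) with i counting down-moves:
  k=0: S(0,0) = 55.0700
  k=1: S(1,0) = 59.0622; S(1,1) = 51.3476
  k=2: S(2,0) = 63.3438; S(2,1) = 55.0700; S(2,2) = 47.8769
  k=3: S(3,0) = 67.9358; S(3,1) = 59.0622; S(3,2) = 51.3476; S(3,3) = 44.6407
Terminal payoffs V(N, i) = max(S_T - K, 0):
  V(3,0) = 12.695797; V(3,1) = 3.822199; V(3,2) = 0.000000; V(3,3) = 0.000000
Backward induction: V(k, i) = exp(-r*dt) * [p * V(k+1, i) + (1-p) * V(k+1, i+1)].
  V(2,0) = exp(-r*dt) * [p*12.695797 + (1-p)*3.822199] = 8.143669
  V(2,1) = exp(-r*dt) * [p*3.822199 + (1-p)*0.000000] = 1.862611
  V(2,2) = exp(-r*dt) * [p*0.000000 + (1-p)*0.000000] = 0.000000
  V(1,0) = exp(-r*dt) * [p*8.143669 + (1-p)*1.862611] = 4.922115
  V(1,1) = exp(-r*dt) * [p*1.862611 + (1-p)*0.000000] = 0.907677
  V(0,0) = exp(-r*dt) * [p*4.922115 + (1-p)*0.907677] = 2.863314


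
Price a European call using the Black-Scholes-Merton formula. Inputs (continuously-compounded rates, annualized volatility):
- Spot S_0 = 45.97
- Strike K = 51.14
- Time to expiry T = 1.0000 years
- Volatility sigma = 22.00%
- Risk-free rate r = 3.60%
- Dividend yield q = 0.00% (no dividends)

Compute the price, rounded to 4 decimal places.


d1 = (ln(S/K) + (r - q + 0.5*sigma^2) * T) / (sigma * sqrt(T)) = -0.21080891
d2 = d1 - sigma * sqrt(T) = -0.43080891
exp(-rT) = 0.96464029; exp(-qT) = 1.00000000
C = S_0 * exp(-qT) * N(d1) - K * exp(-rT) * N(d2)
N(d1) = 0.41651819; N(d2) = 0.33330366
C = 45.9700 * 1.00000000 * 0.41651819 - 51.1400 * 0.96464029 * 0.33330366 = 2.7049

Answer: Price = 2.7049


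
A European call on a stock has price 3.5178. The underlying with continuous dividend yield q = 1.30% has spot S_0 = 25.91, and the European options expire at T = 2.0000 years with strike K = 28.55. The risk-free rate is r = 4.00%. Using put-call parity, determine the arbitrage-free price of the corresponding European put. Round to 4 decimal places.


Answer: Put price = 4.6277

Derivation:
Put-call parity: C - P = S_0 * exp(-qT) - K * exp(-rT).
S_0 * exp(-qT) = 25.9100 * 0.97433509 = 25.24502217
K * exp(-rT) = 28.5500 * 0.92311635 = 26.35497169
P = C - S*exp(-qT) + K*exp(-rT)
P = 3.5178 - 25.24502217 + 26.35497169 = 4.6277


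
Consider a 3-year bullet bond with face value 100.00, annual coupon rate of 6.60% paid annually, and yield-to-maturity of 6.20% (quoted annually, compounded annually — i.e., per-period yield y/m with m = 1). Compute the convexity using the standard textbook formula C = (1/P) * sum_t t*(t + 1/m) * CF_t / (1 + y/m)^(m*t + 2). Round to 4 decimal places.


Answer: Convexity = 9.7865

Derivation:
Coupon per period c = face * coupon_rate / m = 6.600000
Periods per year m = 1; per-period yield y/m = 0.062000
Number of cashflows N = 3
Cashflows (t years, CF_t, discount factor 1/(1+y/m)^(m*t), PV):
  t = 1.0000: CF_t = 6.600000, DF = 0.941620, PV = 6.214689
  t = 2.0000: CF_t = 6.600000, DF = 0.886647, PV = 5.851873
  t = 3.0000: CF_t = 106.600000, DF = 0.834885, PV = 88.998698
Price P = sum_t PV_t = 101.065261
Convexity numerator sum_t t*(t + 1/m) * CF_t / (1+y/m)^(m*t + 2):
  t = 1.0000: term = 11.020477
  t = 2.0000: term = 31.131290
  t = 3.0000: term = 946.925620
Convexity = (1/P) * sum = 989.077387 / 101.065261 = 9.786522


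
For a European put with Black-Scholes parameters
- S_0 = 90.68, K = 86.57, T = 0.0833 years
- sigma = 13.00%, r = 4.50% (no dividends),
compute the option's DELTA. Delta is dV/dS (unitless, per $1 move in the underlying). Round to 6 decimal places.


Answer: Delta = -0.087726

Derivation:
d1 = 1.3548912986; d2 = 1.3173710374
phi(d1) = 0.1593258586; exp(-qT) = 1.0000000000; exp(-rT) = 0.9962585169
N(-d1) = 0.0877260962
Delta = -exp(-qT) * N(-d1) = -1.0000000000 * 0.0877260962 = -0.087726


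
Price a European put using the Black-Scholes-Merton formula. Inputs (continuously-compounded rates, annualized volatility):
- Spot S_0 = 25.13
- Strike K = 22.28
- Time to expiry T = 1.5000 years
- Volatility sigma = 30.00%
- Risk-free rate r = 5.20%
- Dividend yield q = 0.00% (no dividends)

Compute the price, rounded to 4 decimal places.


d1 = (ln(S/K) + (r - q + 0.5*sigma^2) * T) / (sigma * sqrt(T)) = 0.72361448
d2 = d1 - sigma * sqrt(T) = 0.35619102
exp(-rT) = 0.92496443; exp(-qT) = 1.00000000
P = K * exp(-rT) * N(-d2) - S_0 * exp(-qT) * N(-d1)
N(-d1) = 0.23465123; N(-d2) = 0.36084876
P = 22.2800 * 0.92496443 * 0.36084876 - 25.1300 * 1.00000000 * 0.23465123 = 1.5397

Answer: Price = 1.5397


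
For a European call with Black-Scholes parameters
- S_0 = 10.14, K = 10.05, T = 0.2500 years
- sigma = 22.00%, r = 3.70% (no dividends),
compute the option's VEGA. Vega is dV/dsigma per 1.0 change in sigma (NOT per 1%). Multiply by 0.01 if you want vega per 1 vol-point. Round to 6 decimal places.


Answer: Vega = 1.974216

Derivation:
d1 = 0.2201396696; d2 = 0.1101396696
phi(d1) = 0.3893917899; exp(-qT) = 1.0000000000; exp(-rT) = 0.9907926496
Vega = S * exp(-qT) * phi(d1) * sqrt(T) = 10.1400 * 1.0000000000 * 0.3893917899 * 0.5000000000 = 1.974216


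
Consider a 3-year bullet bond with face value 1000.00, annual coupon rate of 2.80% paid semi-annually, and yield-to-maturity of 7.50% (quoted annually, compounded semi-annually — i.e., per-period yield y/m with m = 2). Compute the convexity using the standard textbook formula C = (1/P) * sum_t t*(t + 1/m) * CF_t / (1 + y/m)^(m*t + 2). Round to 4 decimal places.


Answer: Convexity = 9.2801

Derivation:
Coupon per period c = face * coupon_rate / m = 14.000000
Periods per year m = 2; per-period yield y/m = 0.037500
Number of cashflows N = 6
Cashflows (t years, CF_t, discount factor 1/(1+y/m)^(m*t), PV):
  t = 0.5000: CF_t = 14.000000, DF = 0.963855, PV = 13.493976
  t = 1.0000: CF_t = 14.000000, DF = 0.929017, PV = 13.006242
  t = 1.5000: CF_t = 14.000000, DF = 0.895438, PV = 12.536137
  t = 2.0000: CF_t = 14.000000, DF = 0.863073, PV = 12.083023
  t = 2.5000: CF_t = 14.000000, DF = 0.831878, PV = 11.646288
  t = 3.0000: CF_t = 1014.000000, DF = 0.801810, PV = 813.035152
Price P = sum_t PV_t = 875.800817
Convexity numerator sum_t t*(t + 1/m) * CF_t / (1+y/m)^(m*t + 2):
  t = 0.5000: term = 6.268068
  t = 1.0000: term = 18.124535
  t = 1.5000: term = 34.938863
  t = 2.0000: term = 56.126687
  t = 2.5000: term = 81.147017
  t = 3.0000: term = 7930.898851
Convexity = (1/P) * sum = 8127.504021 / 875.800817 = 9.280083


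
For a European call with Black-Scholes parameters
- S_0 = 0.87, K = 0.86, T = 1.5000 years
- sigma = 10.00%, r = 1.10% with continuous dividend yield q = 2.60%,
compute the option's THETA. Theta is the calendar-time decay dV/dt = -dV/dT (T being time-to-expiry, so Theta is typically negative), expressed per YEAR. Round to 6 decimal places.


Answer: Theta = -0.007084

Derivation:
d1 = -0.0280807675; d2 = -0.1505552546
phi(d1) = 0.3987850225; exp(-qT) = 0.9617507091; exp(-rT) = 0.9836353794
Theta = -S*exp(-qT)*phi(d1)*sigma/(2*sqrt(T)) - r*K*exp(-rT)*N(d2) + q*S*exp(-qT)*N(d1)
N(d1) = 0.4887988667; N(d2) = 0.4401632803; sqrt(T) = 1.2247448714
Term 1 = -0.8700 * 0.9617507091 * 0.3987850225 * 0.1000 / (2 * 1.2247448714) = -0.0136221288
Term 2 = -0.0110 * 0.8600 * 0.9836353794 * 0.4401632803 = -0.0040958033
Term 3 = 0.0260 * 0.8700 * 0.9617507091 * 0.4887988667 = 0.0106337221
Theta = -0.0136221288 + (-0.0040958033) + (0.0106337221) = -0.007084


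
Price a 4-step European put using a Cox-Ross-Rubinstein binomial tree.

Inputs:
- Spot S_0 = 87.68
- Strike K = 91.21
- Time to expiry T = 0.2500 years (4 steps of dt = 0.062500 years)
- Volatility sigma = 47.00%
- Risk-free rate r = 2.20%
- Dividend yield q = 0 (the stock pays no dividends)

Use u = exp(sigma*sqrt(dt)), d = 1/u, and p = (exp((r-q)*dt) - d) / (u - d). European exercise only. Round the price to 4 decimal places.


dt = T/N = 0.062500
u = exp(sigma*sqrt(dt)) = 1.124682; d = 1/u = 0.889141
p = (exp((r-q)*dt) - d) / (u - d) = 0.476500
Discount per step: exp(-r*dt) = 0.998626
Stock lattice S(k, i) with i counting down-moves:
  k=0: S(0,0) = 87.6800
  k=1: S(1,0) = 98.6121; S(1,1) = 77.9598
  k=2: S(2,0) = 110.9072; S(2,1) = 87.6800; S(2,2) = 69.3173
  k=3: S(3,0) = 124.7353; S(3,1) = 98.6121; S(3,2) = 77.9598; S(3,3) = 61.6328
  k=4: S(4,0) = 140.2875; S(4,1) = 110.9072; S(4,2) = 87.6800; S(4,3) = 69.3173; S(4,4) = 54.8002
Terminal payoffs V(N, i) = max(K - S_T, 0):
  V(4,0) = 0.000000; V(4,1) = 0.000000; V(4,2) = 3.530000; V(4,3) = 21.892748; V(4,4) = 36.409801
Backward induction: V(k, i) = exp(-r*dt) * [p * V(k+1, i) + (1-p) * V(k+1, i+1)].
  V(3,0) = exp(-r*dt) * [p*0.000000 + (1-p)*0.000000] = 0.000000
  V(3,1) = exp(-r*dt) * [p*0.000000 + (1-p)*3.530000] = 1.845414
  V(3,2) = exp(-r*dt) * [p*3.530000 + (1-p)*21.892748] = 13.124832
  V(3,3) = exp(-r*dt) * [p*21.892748 + (1-p)*36.409801] = 29.451895
  V(2,0) = exp(-r*dt) * [p*0.000000 + (1-p)*1.845414] = 0.964746
  V(2,1) = exp(-r*dt) * [p*1.845414 + (1-p)*13.124832] = 7.739536
  V(2,2) = exp(-r*dt) * [p*13.124832 + (1-p)*29.451895] = 21.642265
  V(1,0) = exp(-r*dt) * [p*0.964746 + (1-p)*7.739536] = 4.505147
  V(1,1) = exp(-r*dt) * [p*7.739536 + (1-p)*21.642265] = 14.996974
  V(0,0) = exp(-r*dt) * [p*4.505147 + (1-p)*14.996974] = 9.983877

Answer: Price = V(0,0) = 9.9839


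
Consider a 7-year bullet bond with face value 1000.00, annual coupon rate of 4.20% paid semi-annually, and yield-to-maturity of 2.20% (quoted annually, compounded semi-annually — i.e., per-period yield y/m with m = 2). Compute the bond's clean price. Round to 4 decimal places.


Answer: Price = 1129.0971

Derivation:
Coupon per period c = face * coupon_rate / m = 21.000000
Periods per year m = 2; per-period yield y/m = 0.011000
Number of cashflows N = 14
Cashflows (t years, CF_t, discount factor 1/(1+y/m)^(m*t), PV):
  t = 0.5000: CF_t = 21.000000, DF = 0.989120, PV = 20.771513
  t = 1.0000: CF_t = 21.000000, DF = 0.978358, PV = 20.545513
  t = 1.5000: CF_t = 21.000000, DF = 0.967713, PV = 20.321971
  t = 2.0000: CF_t = 21.000000, DF = 0.957184, PV = 20.100862
  t = 2.5000: CF_t = 21.000000, DF = 0.946769, PV = 19.882158
  t = 3.0000: CF_t = 21.000000, DF = 0.936468, PV = 19.665834
  t = 3.5000: CF_t = 21.000000, DF = 0.926279, PV = 19.451863
  t = 4.0000: CF_t = 21.000000, DF = 0.916201, PV = 19.240221
  t = 4.5000: CF_t = 21.000000, DF = 0.906232, PV = 19.030881
  t = 5.0000: CF_t = 21.000000, DF = 0.896372, PV = 18.823819
  t = 5.5000: CF_t = 21.000000, DF = 0.886620, PV = 18.619010
  t = 6.0000: CF_t = 21.000000, DF = 0.876973, PV = 18.416429
  t = 6.5000: CF_t = 21.000000, DF = 0.867431, PV = 18.216053
  t = 7.0000: CF_t = 1021.000000, DF = 0.857993, PV = 876.011008
Price P = sum_t PV_t = 1129.097134


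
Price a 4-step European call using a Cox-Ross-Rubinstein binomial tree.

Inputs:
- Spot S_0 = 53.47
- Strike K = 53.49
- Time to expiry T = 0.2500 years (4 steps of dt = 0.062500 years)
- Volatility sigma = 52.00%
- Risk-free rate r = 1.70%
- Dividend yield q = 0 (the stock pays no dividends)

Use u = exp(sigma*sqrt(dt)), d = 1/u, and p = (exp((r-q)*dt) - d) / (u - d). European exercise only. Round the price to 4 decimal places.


Answer: Price = V(0,0) = 5.2963

Derivation:
dt = T/N = 0.062500
u = exp(sigma*sqrt(dt)) = 1.138828; d = 1/u = 0.878095
p = (exp((r-q)*dt) - d) / (u - d) = 0.471623
Discount per step: exp(-r*dt) = 0.998938
Stock lattice S(k, i) with i counting down-moves:
  k=0: S(0,0) = 53.4700
  k=1: S(1,0) = 60.8932; S(1,1) = 46.9518
  k=2: S(2,0) = 69.3469; S(2,1) = 53.4700; S(2,2) = 41.2281
  k=3: S(3,0) = 78.9742; S(3,1) = 60.8932; S(3,2) = 46.9518; S(3,3) = 36.2022
  k=4: S(4,0) = 89.9380; S(4,1) = 69.3469; S(4,2) = 53.4700; S(4,3) = 41.2281; S(4,4) = 31.7890
Terminal payoffs V(N, i) = max(S_T - K, 0):
  V(4,0) = 36.448018; V(4,1) = 15.856852; V(4,2) = 0.000000; V(4,3) = 0.000000; V(4,4) = 0.000000
Backward induction: V(k, i) = exp(-r*dt) * [p * V(k+1, i) + (1-p) * V(k+1, i+1)].
  V(3,0) = exp(-r*dt) * [p*36.448018 + (1-p)*15.856852] = 25.540966
  V(3,1) = exp(-r*dt) * [p*15.856852 + (1-p)*0.000000] = 7.470513
  V(3,2) = exp(-r*dt) * [p*0.000000 + (1-p)*0.000000] = 0.000000
  V(3,3) = exp(-r*dt) * [p*0.000000 + (1-p)*0.000000] = 0.000000
  V(2,0) = exp(-r*dt) * [p*25.540966 + (1-p)*7.470513] = 15.975969
  V(2,1) = exp(-r*dt) * [p*7.470513 + (1-p)*0.000000] = 3.519524
  V(2,2) = exp(-r*dt) * [p*0.000000 + (1-p)*0.000000] = 0.000000
  V(1,0) = exp(-r*dt) * [p*15.975969 + (1-p)*3.519524] = 9.384293
  V(1,1) = exp(-r*dt) * [p*3.519524 + (1-p)*0.000000] = 1.658125
  V(0,0) = exp(-r*dt) * [p*9.384293 + (1-p)*1.658125] = 5.296332


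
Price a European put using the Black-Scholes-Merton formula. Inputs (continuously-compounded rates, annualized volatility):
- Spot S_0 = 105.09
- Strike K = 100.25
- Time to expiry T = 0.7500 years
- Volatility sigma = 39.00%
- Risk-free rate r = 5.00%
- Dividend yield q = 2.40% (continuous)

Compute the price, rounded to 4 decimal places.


Answer: Price = 10.3253

Derivation:
d1 = (ln(S/K) + (r - q + 0.5*sigma^2) * T) / (sigma * sqrt(T)) = 0.36621049
d2 = d1 - sigma * sqrt(T) = 0.02846058
exp(-rT) = 0.96319442; exp(-qT) = 0.98216103
P = K * exp(-rT) * N(-d2) - S_0 * exp(-qT) * N(-d1)
N(-d1) = 0.35710401; N(-d2) = 0.48864740
P = 100.2500 * 0.96319442 * 0.48864740 - 105.0900 * 0.98216103 * 0.35710401 = 10.3253


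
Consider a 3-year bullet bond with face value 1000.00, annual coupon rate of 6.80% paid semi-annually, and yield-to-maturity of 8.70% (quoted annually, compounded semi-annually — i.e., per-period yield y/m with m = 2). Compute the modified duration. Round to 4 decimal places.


Coupon per period c = face * coupon_rate / m = 34.000000
Periods per year m = 2; per-period yield y/m = 0.043500
Number of cashflows N = 6
Cashflows (t years, CF_t, discount factor 1/(1+y/m)^(m*t), PV):
  t = 0.5000: CF_t = 34.000000, DF = 0.958313, PV = 32.582655
  t = 1.0000: CF_t = 34.000000, DF = 0.918365, PV = 31.224393
  t = 1.5000: CF_t = 34.000000, DF = 0.880081, PV = 29.922754
  t = 2.0000: CF_t = 34.000000, DF = 0.843393, PV = 28.675375
  t = 2.5000: CF_t = 34.000000, DF = 0.808235, PV = 27.479995
  t = 3.0000: CF_t = 1034.000000, DF = 0.774543, PV = 800.876994
Price P = sum_t PV_t = 950.762166
First compute Macaulay numerator sum_t t * PV_t:
  t * PV_t at t = 0.5000: 16.291327
  t * PV_t at t = 1.0000: 31.224393
  t * PV_t at t = 1.5000: 44.884130
  t * PV_t at t = 2.0000: 57.350750
  t * PV_t at t = 2.5000: 68.699988
  t * PV_t at t = 3.0000: 2402.630982
Macaulay duration D = 2621.081571 / 950.762166 = 2.756821
Modified duration = D / (1 + y/m) = 2.756821 / (1 + 0.043500) = 2.641899

Answer: Modified duration = 2.6419


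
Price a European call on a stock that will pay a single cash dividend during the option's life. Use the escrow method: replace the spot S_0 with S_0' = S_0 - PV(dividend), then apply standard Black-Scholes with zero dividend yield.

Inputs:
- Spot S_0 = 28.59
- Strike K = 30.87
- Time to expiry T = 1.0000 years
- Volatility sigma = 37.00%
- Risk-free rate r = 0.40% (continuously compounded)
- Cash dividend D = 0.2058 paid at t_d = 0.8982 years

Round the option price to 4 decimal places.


PV(D) = D * exp(-r * t_d) = 0.2058 * 0.99641365 = 0.20506193
S_0' = S_0 - PV(D) = 28.5900 - 0.20506193 = 28.38493807
d1 = (ln(S_0'/K) + (r + sigma^2/2)*T) / (sigma*sqrt(T)) = -0.03101671
d2 = d1 - sigma*sqrt(T) = -0.40101671
exp(-rT) = 0.99600799
N(d1) = 0.48762811; N(d2) = 0.34420391
C = S_0' * N(d1) - K * exp(-rT) * N(d2) = 28.38493807 * 0.48762811 - 30.8700 * 0.99600799 * 0.34420391 = 3.2581

Answer: Price = 3.2581


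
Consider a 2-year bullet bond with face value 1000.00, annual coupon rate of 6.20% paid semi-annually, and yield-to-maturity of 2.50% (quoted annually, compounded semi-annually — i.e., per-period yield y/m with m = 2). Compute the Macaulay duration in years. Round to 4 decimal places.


Answer: Macaulay duration = 1.9150 years

Derivation:
Coupon per period c = face * coupon_rate / m = 31.000000
Periods per year m = 2; per-period yield y/m = 0.012500
Number of cashflows N = 4
Cashflows (t years, CF_t, discount factor 1/(1+y/m)^(m*t), PV):
  t = 0.5000: CF_t = 31.000000, DF = 0.987654, PV = 30.617284
  t = 1.0000: CF_t = 31.000000, DF = 0.975461, PV = 30.239293
  t = 1.5000: CF_t = 31.000000, DF = 0.963418, PV = 29.865968
  t = 2.0000: CF_t = 1031.000000, DF = 0.951524, PV = 981.021528
Price P = sum_t PV_t = 1071.744073
Macaulay numerator sum_t t * PV_t:
  t * PV_t at t = 0.5000: 15.308642
  t * PV_t at t = 1.0000: 30.239293
  t * PV_t at t = 1.5000: 44.798952
  t * PV_t at t = 2.0000: 1962.043055
Macaulay duration D = (sum_t t * PV_t) / P = 2052.389943 / 1071.744073 = 1.915000


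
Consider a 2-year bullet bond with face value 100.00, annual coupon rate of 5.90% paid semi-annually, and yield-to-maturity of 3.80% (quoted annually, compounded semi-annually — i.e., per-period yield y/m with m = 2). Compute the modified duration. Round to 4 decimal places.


Coupon per period c = face * coupon_rate / m = 2.950000
Periods per year m = 2; per-period yield y/m = 0.019000
Number of cashflows N = 4
Cashflows (t years, CF_t, discount factor 1/(1+y/m)^(m*t), PV):
  t = 0.5000: CF_t = 2.950000, DF = 0.981354, PV = 2.894995
  t = 1.0000: CF_t = 2.950000, DF = 0.963056, PV = 2.841016
  t = 1.5000: CF_t = 2.950000, DF = 0.945099, PV = 2.788043
  t = 2.0000: CF_t = 102.950000, DF = 0.927477, PV = 95.483783
Price P = sum_t PV_t = 104.007836
First compute Macaulay numerator sum_t t * PV_t:
  t * PV_t at t = 0.5000: 1.447498
  t * PV_t at t = 1.0000: 2.841016
  t * PV_t at t = 1.5000: 4.182064
  t * PV_t at t = 2.0000: 190.967565
Macaulay duration D = 199.438143 / 104.007836 = 1.917530
Modified duration = D / (1 + y/m) = 1.917530 / (1 + 0.019000) = 1.881776

Answer: Modified duration = 1.8818


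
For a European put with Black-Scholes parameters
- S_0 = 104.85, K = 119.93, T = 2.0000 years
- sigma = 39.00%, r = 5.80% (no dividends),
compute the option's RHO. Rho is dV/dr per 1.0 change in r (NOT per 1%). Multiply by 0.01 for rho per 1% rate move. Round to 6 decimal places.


Answer: Rho = -132.718920

Derivation:
d1 = 0.2424515368; d2 = -0.3090917525
phi(d1) = 0.3873874566; exp(-qT) = 1.0000000000; exp(-rT) = 0.8904752233
N(-d2) = 0.6213741336
Rho = -K*T*exp(-rT)*N(-d2) = -119.9300 * 2.0000 * 0.8904752233 * 0.6213741336 = -132.718920


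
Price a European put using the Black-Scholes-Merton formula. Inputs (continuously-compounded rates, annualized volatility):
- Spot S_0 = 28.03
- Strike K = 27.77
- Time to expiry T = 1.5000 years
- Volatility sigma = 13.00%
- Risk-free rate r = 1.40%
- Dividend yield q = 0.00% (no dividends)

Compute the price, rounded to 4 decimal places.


d1 = (ln(S/K) + (r - q + 0.5*sigma^2) * T) / (sigma * sqrt(T)) = 0.27003466
d2 = d1 - sigma * sqrt(T) = 0.11081783
exp(-rT) = 0.97921896; exp(-qT) = 1.00000000
P = K * exp(-rT) * N(-d2) - S_0 * exp(-qT) * N(-d1)
N(-d1) = 0.39356679; N(-d2) = 0.45588040
P = 27.7700 * 0.97921896 * 0.45588040 - 28.0300 * 1.00000000 * 0.39356679 = 1.3650

Answer: Price = 1.3650


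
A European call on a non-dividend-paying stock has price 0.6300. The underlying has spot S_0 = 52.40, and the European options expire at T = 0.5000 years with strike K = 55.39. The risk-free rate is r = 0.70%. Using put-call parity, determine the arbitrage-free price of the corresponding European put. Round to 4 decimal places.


Put-call parity: C - P = S_0 * exp(-qT) - K * exp(-rT).
S_0 * exp(-qT) = 52.4000 * 1.00000000 = 52.40000000
K * exp(-rT) = 55.3900 * 0.99650612 = 55.19647387
P = C - S*exp(-qT) + K*exp(-rT)
P = 0.6300 - 52.40000000 + 55.19647387 = 3.4265

Answer: Put price = 3.4265


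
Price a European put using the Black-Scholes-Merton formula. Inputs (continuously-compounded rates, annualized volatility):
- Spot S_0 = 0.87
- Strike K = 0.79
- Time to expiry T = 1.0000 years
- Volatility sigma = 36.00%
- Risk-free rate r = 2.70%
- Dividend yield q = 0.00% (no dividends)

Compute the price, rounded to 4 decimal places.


Answer: Price = 0.0733

Derivation:
d1 = (ln(S/K) + (r - q + 0.5*sigma^2) * T) / (sigma * sqrt(T)) = 0.52294518
d2 = d1 - sigma * sqrt(T) = 0.16294518
exp(-rT) = 0.97336124; exp(-qT) = 1.00000000
P = K * exp(-rT) * N(-d2) - S_0 * exp(-qT) * N(-d1)
N(-d1) = 0.30050620; N(-d2) = 0.43528080
P = 0.7900 * 0.97336124 * 0.43528080 - 0.8700 * 1.00000000 * 0.30050620 = 0.0733


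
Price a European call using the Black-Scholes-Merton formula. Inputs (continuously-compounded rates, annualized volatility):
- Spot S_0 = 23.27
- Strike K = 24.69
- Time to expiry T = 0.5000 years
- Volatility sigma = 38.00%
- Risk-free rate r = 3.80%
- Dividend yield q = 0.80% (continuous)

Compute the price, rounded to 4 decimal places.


d1 = (ln(S/K) + (r - q + 0.5*sigma^2) * T) / (sigma * sqrt(T)) = -0.03026911
d2 = d1 - sigma * sqrt(T) = -0.29896968
exp(-rT) = 0.98117936; exp(-qT) = 0.99600799
C = S_0 * exp(-qT) * N(d1) - K * exp(-rT) * N(d2)
N(d1) = 0.48792622; N(d2) = 0.38248159
C = 23.2700 * 0.99600799 * 0.48792622 - 24.6900 * 0.98117936 * 0.38248159 = 2.0430

Answer: Price = 2.0430


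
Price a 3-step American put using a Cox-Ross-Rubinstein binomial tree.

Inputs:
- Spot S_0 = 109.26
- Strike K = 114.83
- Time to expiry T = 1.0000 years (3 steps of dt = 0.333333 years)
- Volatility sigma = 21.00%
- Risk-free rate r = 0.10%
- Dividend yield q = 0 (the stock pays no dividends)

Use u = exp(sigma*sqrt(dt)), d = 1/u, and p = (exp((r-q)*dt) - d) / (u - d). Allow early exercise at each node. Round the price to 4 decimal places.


Answer: Price = V(0,0) = 12.8854

Derivation:
dt = T/N = 0.333333
u = exp(sigma*sqrt(dt)) = 1.128900; d = 1/u = 0.885818
p = (exp((r-q)*dt) - d) / (u - d) = 0.471098
Discount per step: exp(-r*dt) = 0.999667
Stock lattice S(k, i) with i counting down-moves:
  k=0: S(0,0) = 109.2600
  k=1: S(1,0) = 123.3436; S(1,1) = 96.7845
  k=2: S(2,0) = 139.2426; S(2,1) = 109.2600; S(2,2) = 85.7335
  k=3: S(3,0) = 157.1909; S(3,1) = 123.3436; S(3,2) = 96.7845; S(3,3) = 75.9443
Terminal payoffs V(N, i) = max(K - S_T, 0):
  V(3,0) = 0.000000; V(3,1) = 0.000000; V(3,2) = 18.045505; V(3,3) = 38.885737
Backward induction: V(k, i) = exp(-r*dt) * [p * V(k+1, i) + (1-p) * V(k+1, i+1)]; then take max(V_cont, immediate exercise) for American.
  V(2,0) = exp(-r*dt) * [p*0.000000 + (1-p)*0.000000] = 0.000000; exercise = 0.000000; V(2,0) = max -> 0.000000
  V(2,1) = exp(-r*dt) * [p*0.000000 + (1-p)*18.045505] = 9.541128; exercise = 5.570000; V(2,1) = max -> 9.541128
  V(2,2) = exp(-r*dt) * [p*18.045505 + (1-p)*38.885737] = 29.058264; exercise = 29.096534; V(2,2) = max -> 29.096534
  V(1,0) = exp(-r*dt) * [p*0.000000 + (1-p)*9.541128] = 5.044643; exercise = 0.000000; V(1,0) = max -> 5.044643
  V(1,1) = exp(-r*dt) * [p*9.541128 + (1-p)*29.096534] = 19.877401; exercise = 18.045505; V(1,1) = max -> 19.877401
  V(0,0) = exp(-r*dt) * [p*5.044643 + (1-p)*19.877401] = 12.885427; exercise = 5.570000; V(0,0) = max -> 12.885427


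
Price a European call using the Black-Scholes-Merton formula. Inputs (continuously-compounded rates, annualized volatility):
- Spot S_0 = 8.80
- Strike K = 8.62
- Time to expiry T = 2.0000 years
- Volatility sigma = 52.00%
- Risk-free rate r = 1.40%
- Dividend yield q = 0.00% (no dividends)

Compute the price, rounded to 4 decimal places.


Answer: Price = 2.6789

Derivation:
d1 = (ln(S/K) + (r - q + 0.5*sigma^2) * T) / (sigma * sqrt(T)) = 0.43387343
d2 = d1 - sigma * sqrt(T) = -0.30151762
exp(-rT) = 0.97238837; exp(-qT) = 1.00000000
C = S_0 * exp(-qT) * N(d1) - K * exp(-rT) * N(d2)
N(d1) = 0.66780982; N(d2) = 0.38150991
C = 8.8000 * 1.00000000 * 0.66780982 - 8.6200 * 0.97238837 * 0.38150991 = 2.6789


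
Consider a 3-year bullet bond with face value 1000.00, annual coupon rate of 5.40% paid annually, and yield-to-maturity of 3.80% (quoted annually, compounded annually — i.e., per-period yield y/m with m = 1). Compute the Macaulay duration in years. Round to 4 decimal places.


Coupon per period c = face * coupon_rate / m = 54.000000
Periods per year m = 1; per-period yield y/m = 0.038000
Number of cashflows N = 3
Cashflows (t years, CF_t, discount factor 1/(1+y/m)^(m*t), PV):
  t = 1.0000: CF_t = 54.000000, DF = 0.963391, PV = 52.023121
  t = 2.0000: CF_t = 54.000000, DF = 0.928122, PV = 50.118614
  t = 3.0000: CF_t = 1054.000000, DF = 0.894145, PV = 942.428802
Price P = sum_t PV_t = 1044.570537
Macaulay numerator sum_t t * PV_t:
  t * PV_t at t = 1.0000: 52.023121
  t * PV_t at t = 2.0000: 100.237228
  t * PV_t at t = 3.0000: 2827.286406
Macaulay duration D = (sum_t t * PV_t) / P = 2979.546756 / 1044.570537 = 2.852413

Answer: Macaulay duration = 2.8524 years


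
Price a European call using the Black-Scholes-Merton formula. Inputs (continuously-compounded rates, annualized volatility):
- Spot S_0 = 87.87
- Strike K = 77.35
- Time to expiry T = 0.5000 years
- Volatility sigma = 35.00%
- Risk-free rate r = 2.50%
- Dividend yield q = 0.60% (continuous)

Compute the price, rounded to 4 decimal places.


d1 = (ln(S/K) + (r - q + 0.5*sigma^2) * T) / (sigma * sqrt(T)) = 0.67737950
d2 = d1 - sigma * sqrt(T) = 0.42989212
exp(-rT) = 0.98757780; exp(-qT) = 0.99700450
C = S_0 * exp(-qT) * N(d1) - K * exp(-rT) * N(d2)
N(d1) = 0.75091740; N(d2) = 0.66636294
C = 87.8700 * 0.99700450 * 0.75091740 - 77.3500 * 0.98757780 * 0.66636294 = 14.8826

Answer: Price = 14.8826


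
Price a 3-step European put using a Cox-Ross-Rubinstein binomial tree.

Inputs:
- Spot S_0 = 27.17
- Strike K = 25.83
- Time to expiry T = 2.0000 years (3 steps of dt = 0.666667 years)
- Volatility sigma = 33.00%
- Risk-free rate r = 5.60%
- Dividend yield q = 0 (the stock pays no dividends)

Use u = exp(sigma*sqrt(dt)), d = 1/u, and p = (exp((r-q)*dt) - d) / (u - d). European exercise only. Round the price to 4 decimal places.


Answer: Price = V(0,0) = 3.2009

Derivation:
dt = T/N = 0.666667
u = exp(sigma*sqrt(dt)) = 1.309236; d = 1/u = 0.763804
p = (exp((r-q)*dt) - d) / (u - d) = 0.502785
Discount per step: exp(-r*dt) = 0.963355
Stock lattice S(k, i) with i counting down-moves:
  k=0: S(0,0) = 27.1700
  k=1: S(1,0) = 35.5719; S(1,1) = 20.7526
  k=2: S(2,0) = 46.5721; S(2,1) = 27.1700; S(2,2) = 15.8509
  k=3: S(3,0) = 60.9738; S(3,1) = 35.5719; S(3,2) = 20.7526; S(3,3) = 12.1070
Terminal payoffs V(N, i) = max(K - S_T, 0):
  V(3,0) = 0.000000; V(3,1) = 0.000000; V(3,2) = 5.077441; V(3,3) = 13.723024
Backward induction: V(k, i) = exp(-r*dt) * [p * V(k+1, i) + (1-p) * V(k+1, i+1)].
  V(2,0) = exp(-r*dt) * [p*0.000000 + (1-p)*0.000000] = 0.000000
  V(2,1) = exp(-r*dt) * [p*0.000000 + (1-p)*5.077441] = 2.432068
  V(2,2) = exp(-r*dt) * [p*5.077441 + (1-p)*13.723024] = 9.032568
  V(1,0) = exp(-r*dt) * [p*0.000000 + (1-p)*2.432068] = 1.164948
  V(1,1) = exp(-r*dt) * [p*2.432068 + (1-p)*9.032568] = 5.504551
  V(0,0) = exp(-r*dt) * [p*1.164948 + (1-p)*5.504551] = 3.200906


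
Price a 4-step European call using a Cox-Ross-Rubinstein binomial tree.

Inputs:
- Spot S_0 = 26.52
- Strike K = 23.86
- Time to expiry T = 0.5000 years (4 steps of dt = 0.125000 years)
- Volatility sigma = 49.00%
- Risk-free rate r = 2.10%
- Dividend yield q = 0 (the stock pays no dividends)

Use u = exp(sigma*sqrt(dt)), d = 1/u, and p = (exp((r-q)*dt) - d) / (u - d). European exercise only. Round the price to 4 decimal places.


Answer: Price = V(0,0) = 5.2149

Derivation:
dt = T/N = 0.125000
u = exp(sigma*sqrt(dt)) = 1.189153; d = 1/u = 0.840935
p = (exp((r-q)*dt) - d) / (u - d) = 0.464346
Discount per step: exp(-r*dt) = 0.997378
Stock lattice S(k, i) with i counting down-moves:
  k=0: S(0,0) = 26.5200
  k=1: S(1,0) = 31.5363; S(1,1) = 22.3016
  k=2: S(2,0) = 37.5015; S(2,1) = 26.5200; S(2,2) = 18.7542
  k=3: S(3,0) = 44.5950; S(3,1) = 31.5363; S(3,2) = 22.3016; S(3,3) = 15.7710
  k=4: S(4,0) = 53.0303; S(4,1) = 37.5015; S(4,2) = 26.5200; S(4,3) = 18.7542; S(4,4) = 13.2624
Terminal payoffs V(N, i) = max(S_T - K, 0):
  V(4,0) = 29.170319; V(4,1) = 13.641521; V(4,2) = 2.660000; V(4,3) = 0.000000; V(4,4) = 0.000000
Backward induction: V(k, i) = exp(-r*dt) * [p * V(k+1, i) + (1-p) * V(k+1, i+1)].
  V(3,0) = exp(-r*dt) * [p*29.170319 + (1-p)*13.641521] = 20.797591
  V(3,1) = exp(-r*dt) * [p*13.641521 + (1-p)*2.660000] = 7.738884
  V(3,2) = exp(-r*dt) * [p*2.660000 + (1-p)*0.000000] = 1.231922
  V(3,3) = exp(-r*dt) * [p*0.000000 + (1-p)*0.000000] = 0.000000
  V(2,0) = exp(-r*dt) * [p*20.797591 + (1-p)*7.738884] = 13.766458
  V(2,1) = exp(-r*dt) * [p*7.738884 + (1-p)*1.231922] = 4.242253
  V(2,2) = exp(-r*dt) * [p*1.231922 + (1-p)*0.000000] = 0.570539
  V(1,0) = exp(-r*dt) * [p*13.766458 + (1-p)*4.242253] = 8.642064
  V(1,1) = exp(-r*dt) * [p*4.242253 + (1-p)*0.570539] = 2.269519
  V(0,0) = exp(-r*dt) * [p*8.642064 + (1-p)*2.269519] = 5.214878


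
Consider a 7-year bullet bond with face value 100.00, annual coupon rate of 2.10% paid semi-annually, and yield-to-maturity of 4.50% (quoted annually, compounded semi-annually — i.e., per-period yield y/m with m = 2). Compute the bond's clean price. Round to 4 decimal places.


Answer: Price = 85.7249

Derivation:
Coupon per period c = face * coupon_rate / m = 1.050000
Periods per year m = 2; per-period yield y/m = 0.022500
Number of cashflows N = 14
Cashflows (t years, CF_t, discount factor 1/(1+y/m)^(m*t), PV):
  t = 0.5000: CF_t = 1.050000, DF = 0.977995, PV = 1.026895
  t = 1.0000: CF_t = 1.050000, DF = 0.956474, PV = 1.004298
  t = 1.5000: CF_t = 1.050000, DF = 0.935427, PV = 0.982199
  t = 2.0000: CF_t = 1.050000, DF = 0.914843, PV = 0.960586
  t = 2.5000: CF_t = 1.050000, DF = 0.894712, PV = 0.939448
  t = 3.0000: CF_t = 1.050000, DF = 0.875024, PV = 0.918775
  t = 3.5000: CF_t = 1.050000, DF = 0.855769, PV = 0.898558
  t = 4.0000: CF_t = 1.050000, DF = 0.836938, PV = 0.878785
  t = 4.5000: CF_t = 1.050000, DF = 0.818522, PV = 0.859448
  t = 5.0000: CF_t = 1.050000, DF = 0.800510, PV = 0.840536
  t = 5.5000: CF_t = 1.050000, DF = 0.782895, PV = 0.822040
  t = 6.0000: CF_t = 1.050000, DF = 0.765667, PV = 0.803951
  t = 6.5000: CF_t = 1.050000, DF = 0.748819, PV = 0.786260
  t = 7.0000: CF_t = 101.050000, DF = 0.732341, PV = 74.003095
Price P = sum_t PV_t = 85.724873


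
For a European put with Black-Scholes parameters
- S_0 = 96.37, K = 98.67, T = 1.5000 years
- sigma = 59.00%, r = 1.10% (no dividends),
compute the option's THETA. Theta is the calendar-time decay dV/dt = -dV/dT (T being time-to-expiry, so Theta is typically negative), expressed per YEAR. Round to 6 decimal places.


Answer: Theta = -8.017322

Derivation:
d1 = 0.3514934761; d2 = -0.3711059980
phi(d1) = 0.3750438355; exp(-qT) = 1.0000000000; exp(-rT) = 0.9836353794
Theta = -S*exp(-qT)*phi(d1)*sigma/(2*sqrt(T)) + r*K*exp(-rT)*N(-d2) - q*S*exp(-qT)*N(-d1)
N(-d1) = 0.3626090830; N(-d2) = 0.6447207081; sqrt(T) = 1.2247448714
Term 1 = -96.3700 * 1.0000000000 * 0.3750438355 * 0.5900 / (2 * 1.2247448714) = -8.7056314380
Term 2 = 0.0110 * 98.6700 * 0.9836353794 * 0.6447207081 = 0.6883091996
Term 3 = 0 (no dividend yield, q = 0)
Theta = -8.7056314380 + (0.6883091996) + (0.0000000000) = -8.017322
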